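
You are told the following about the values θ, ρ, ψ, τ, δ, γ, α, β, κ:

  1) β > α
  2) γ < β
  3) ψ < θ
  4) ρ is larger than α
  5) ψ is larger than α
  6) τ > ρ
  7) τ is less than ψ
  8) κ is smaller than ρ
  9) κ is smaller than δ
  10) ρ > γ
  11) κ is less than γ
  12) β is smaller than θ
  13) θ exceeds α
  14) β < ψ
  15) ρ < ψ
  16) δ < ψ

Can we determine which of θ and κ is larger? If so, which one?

θ

κ < γ and γ < ρ give κ < ρ.
Then ρ < τ extends the chain to τ.
Then τ < ψ extends the chain to ψ.
Then ψ < θ extends the chain to θ.
So θ is larger.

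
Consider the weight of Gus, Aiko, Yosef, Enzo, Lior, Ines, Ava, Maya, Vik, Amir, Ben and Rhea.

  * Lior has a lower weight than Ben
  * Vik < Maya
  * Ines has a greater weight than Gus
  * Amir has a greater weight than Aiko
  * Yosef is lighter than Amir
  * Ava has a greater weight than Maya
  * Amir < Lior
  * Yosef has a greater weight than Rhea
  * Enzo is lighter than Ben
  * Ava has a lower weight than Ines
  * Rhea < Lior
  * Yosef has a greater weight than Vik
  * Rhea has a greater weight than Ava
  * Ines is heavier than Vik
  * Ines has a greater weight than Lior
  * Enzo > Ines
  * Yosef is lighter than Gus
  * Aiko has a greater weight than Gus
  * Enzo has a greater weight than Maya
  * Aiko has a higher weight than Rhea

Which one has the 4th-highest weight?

Lior

The consecutive relations fix a unique order: Vik < Maya < Ava < Rhea < Yosef < Gus < Aiko < Amir < Lior < Ines < Enzo < Ben.
Counting 4 from the largest end gives Lior.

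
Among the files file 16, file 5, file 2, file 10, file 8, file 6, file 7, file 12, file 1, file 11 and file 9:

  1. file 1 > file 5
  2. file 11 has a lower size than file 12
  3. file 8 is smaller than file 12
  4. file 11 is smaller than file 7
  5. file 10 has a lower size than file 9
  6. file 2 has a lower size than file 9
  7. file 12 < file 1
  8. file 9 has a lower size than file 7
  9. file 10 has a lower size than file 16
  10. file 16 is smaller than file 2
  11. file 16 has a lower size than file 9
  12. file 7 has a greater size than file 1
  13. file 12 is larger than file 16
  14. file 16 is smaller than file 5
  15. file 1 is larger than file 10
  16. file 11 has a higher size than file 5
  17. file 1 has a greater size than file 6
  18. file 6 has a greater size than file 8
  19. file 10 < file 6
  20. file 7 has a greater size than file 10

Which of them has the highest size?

file 7

Chaining downward from file 7: directly below it, file 10, file 11, file 1, file 9; then file 16, file 5, file 6, file 2, file 12; then file 8.
That covers every other element, and nothing is given above file 7, so file 7 is the highest size.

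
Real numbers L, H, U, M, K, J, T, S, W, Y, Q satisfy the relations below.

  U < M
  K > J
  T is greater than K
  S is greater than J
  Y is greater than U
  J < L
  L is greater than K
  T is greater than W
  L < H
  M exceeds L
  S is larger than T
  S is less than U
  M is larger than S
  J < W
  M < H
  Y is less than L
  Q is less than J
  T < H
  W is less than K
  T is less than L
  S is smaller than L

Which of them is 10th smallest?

M

Piecing the relations together gives one ordering: Q < J < W < K < T < S < U < Y < L < M < H.
The 10th smallest is M.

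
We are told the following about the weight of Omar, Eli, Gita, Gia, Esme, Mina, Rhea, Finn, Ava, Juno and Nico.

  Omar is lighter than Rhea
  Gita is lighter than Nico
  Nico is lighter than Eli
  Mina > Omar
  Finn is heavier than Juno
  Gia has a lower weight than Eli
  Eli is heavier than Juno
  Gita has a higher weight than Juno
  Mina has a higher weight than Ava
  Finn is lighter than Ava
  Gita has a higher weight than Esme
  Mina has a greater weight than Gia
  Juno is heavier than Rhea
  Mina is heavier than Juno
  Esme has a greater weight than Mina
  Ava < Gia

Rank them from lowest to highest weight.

Omar < Rhea < Juno < Finn < Ava < Gia < Mina < Esme < Gita < Nico < Eli

Nothing is placed below Omar, so it is least; from there Omar < Rhea; Rhea < Juno; Juno < Finn; Finn < Ava; Ava < Gia; Gia < Mina; Mina < Esme; Esme < Gita; Gita < Nico; Nico < Eli, each given directly.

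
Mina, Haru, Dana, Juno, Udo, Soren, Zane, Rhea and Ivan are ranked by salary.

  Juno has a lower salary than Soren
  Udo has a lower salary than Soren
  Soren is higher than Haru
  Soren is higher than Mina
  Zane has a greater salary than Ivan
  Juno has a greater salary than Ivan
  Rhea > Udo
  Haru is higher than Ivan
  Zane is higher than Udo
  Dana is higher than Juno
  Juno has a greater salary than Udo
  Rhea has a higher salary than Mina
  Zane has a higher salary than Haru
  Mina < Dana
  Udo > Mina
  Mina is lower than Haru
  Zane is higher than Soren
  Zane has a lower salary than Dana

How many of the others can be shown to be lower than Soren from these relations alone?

From Soren the given relations immediately reach Mina, Udo, Haru, Juno.
From those, Ivan — 5 in total.
No other element is forced below Soren by the given relations, so the count is 5.

5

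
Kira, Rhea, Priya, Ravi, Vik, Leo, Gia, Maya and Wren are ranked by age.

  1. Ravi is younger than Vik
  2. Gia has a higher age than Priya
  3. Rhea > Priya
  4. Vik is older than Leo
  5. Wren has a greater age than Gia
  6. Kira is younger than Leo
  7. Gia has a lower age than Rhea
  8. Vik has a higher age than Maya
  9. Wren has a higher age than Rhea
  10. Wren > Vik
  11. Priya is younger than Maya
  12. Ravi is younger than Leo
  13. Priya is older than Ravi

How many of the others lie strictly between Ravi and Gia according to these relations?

1

Chaining upward from Ravi reaches: Leo, Priya, Maya, Vik, Rhea, Wren.
Chaining downward from Gia reaches: Priya.
Strictly between Ravi and Gia are those in both lists: Priya — 1 element.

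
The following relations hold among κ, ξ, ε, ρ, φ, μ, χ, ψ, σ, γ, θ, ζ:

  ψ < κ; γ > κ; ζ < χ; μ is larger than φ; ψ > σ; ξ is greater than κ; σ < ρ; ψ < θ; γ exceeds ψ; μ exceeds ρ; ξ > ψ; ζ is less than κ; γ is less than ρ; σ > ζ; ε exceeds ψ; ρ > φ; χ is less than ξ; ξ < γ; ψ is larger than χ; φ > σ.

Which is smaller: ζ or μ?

ζ

ζ < χ and χ < ψ give ζ < ψ.
Then ψ < κ extends the chain to κ.
Then κ < ξ extends the chain to ξ.
Then ξ < γ extends the chain to γ.
With γ < ρ: ζ < χ < ψ < κ < ξ < γ < ρ.
Then ρ < μ extends the chain to μ.
So ζ < μ; ζ is the smaller of the two.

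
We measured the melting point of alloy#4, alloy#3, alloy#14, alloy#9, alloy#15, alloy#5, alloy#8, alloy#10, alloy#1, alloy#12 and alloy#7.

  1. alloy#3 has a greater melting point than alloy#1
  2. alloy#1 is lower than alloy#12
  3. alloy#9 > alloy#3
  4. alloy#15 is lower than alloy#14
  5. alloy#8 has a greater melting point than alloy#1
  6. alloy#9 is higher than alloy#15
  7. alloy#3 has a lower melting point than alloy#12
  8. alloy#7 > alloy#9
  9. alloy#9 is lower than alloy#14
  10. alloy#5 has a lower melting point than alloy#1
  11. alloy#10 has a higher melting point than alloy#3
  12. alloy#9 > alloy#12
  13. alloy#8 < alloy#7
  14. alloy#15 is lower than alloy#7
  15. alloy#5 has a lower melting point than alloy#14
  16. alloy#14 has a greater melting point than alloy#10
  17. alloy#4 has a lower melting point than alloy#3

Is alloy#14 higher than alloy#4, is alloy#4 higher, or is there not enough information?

alloy#14

alloy#4 < alloy#3 and alloy#3 < alloy#12 give alloy#4 < alloy#12.
Then alloy#12 < alloy#9 extends the chain to alloy#9.
With alloy#9 < alloy#14: alloy#4 < alloy#3 < alloy#12 < alloy#9 < alloy#14.
So alloy#14 is higher.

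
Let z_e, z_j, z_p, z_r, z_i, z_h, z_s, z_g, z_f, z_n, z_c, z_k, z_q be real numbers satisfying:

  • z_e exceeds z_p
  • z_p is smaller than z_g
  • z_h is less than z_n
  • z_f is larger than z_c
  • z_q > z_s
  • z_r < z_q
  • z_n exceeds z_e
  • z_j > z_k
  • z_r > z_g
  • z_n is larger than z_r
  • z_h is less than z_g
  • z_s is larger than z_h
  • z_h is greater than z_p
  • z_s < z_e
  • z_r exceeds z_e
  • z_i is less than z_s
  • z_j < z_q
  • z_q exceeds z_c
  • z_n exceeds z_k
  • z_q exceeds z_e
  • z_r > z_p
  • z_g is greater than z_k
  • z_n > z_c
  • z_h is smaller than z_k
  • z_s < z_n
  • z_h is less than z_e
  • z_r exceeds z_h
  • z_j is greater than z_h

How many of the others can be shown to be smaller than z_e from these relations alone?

4

From z_e the given relations immediately reach z_p, z_h, z_s.
From those, z_i — 4 in total.
No other element is forced below z_e by the given relations, so the count is 4.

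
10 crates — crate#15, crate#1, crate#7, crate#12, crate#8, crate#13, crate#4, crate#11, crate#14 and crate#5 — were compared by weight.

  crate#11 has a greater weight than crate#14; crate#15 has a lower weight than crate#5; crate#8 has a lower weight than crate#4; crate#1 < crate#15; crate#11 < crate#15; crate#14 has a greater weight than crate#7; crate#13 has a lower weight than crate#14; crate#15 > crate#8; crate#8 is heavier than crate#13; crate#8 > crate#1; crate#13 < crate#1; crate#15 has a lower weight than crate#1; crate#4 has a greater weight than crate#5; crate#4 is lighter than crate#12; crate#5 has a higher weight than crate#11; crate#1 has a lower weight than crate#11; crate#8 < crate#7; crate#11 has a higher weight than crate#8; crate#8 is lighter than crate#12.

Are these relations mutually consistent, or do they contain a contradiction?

We have crate#15 < crate#1 stated directly, yet also crate#1 < crate#8 < crate#7 < crate#14 < crate#11 < crate#15 by chaining the others — so crate#1 < crate#15. Contradiction.

inconsistent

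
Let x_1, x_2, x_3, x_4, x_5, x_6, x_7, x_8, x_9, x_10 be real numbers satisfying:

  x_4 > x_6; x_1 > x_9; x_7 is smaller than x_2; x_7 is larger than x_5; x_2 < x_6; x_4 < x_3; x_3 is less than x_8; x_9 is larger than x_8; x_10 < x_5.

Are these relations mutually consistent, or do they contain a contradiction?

The single ordering x_10 < x_5 < x_7 < x_2 < x_6 < x_4 < x_3 < x_8 < x_9 < x_1 satisfies every listed relation, so no contradiction arises.

consistent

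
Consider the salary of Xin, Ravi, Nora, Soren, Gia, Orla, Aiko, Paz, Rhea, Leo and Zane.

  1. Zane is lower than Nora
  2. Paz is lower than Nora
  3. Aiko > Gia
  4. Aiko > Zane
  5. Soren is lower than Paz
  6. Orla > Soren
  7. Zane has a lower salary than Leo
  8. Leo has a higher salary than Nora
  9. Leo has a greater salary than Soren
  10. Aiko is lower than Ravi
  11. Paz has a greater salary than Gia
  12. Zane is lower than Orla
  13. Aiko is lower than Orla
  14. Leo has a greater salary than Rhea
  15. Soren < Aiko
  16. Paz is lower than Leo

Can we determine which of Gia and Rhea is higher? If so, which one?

Following every chain through Rhea: above Rhea we get Leo.
Gia is not reached, and no chain runs the other way from Gia to Rhea.
So the given relations leave the order of Rhea and Gia undetermined.

undetermined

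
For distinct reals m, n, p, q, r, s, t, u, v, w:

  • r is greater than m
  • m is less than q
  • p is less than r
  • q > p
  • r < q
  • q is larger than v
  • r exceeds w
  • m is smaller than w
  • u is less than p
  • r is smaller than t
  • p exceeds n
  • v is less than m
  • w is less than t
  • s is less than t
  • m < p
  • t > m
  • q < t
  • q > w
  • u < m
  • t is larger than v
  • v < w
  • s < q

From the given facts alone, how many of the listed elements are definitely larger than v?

The elements the relations force above v are m, w, p, r, q, t — no chain reaches any other.
That is 6.

6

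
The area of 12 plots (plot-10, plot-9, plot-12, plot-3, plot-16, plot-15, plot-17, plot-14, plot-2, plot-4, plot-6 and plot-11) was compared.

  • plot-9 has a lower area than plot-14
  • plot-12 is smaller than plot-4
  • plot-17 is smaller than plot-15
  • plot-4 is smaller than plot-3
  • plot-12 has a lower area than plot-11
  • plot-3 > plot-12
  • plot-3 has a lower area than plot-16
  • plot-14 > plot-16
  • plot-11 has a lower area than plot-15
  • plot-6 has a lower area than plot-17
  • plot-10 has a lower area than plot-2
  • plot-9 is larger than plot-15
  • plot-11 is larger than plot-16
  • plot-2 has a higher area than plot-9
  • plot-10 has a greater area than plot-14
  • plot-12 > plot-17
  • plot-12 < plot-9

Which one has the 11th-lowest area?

plot-10

Piecing the relations together gives one ordering: plot-6 < plot-17 < plot-12 < plot-4 < plot-3 < plot-16 < plot-11 < plot-15 < plot-9 < plot-14 < plot-10 < plot-2.
The 11th smallest is plot-10.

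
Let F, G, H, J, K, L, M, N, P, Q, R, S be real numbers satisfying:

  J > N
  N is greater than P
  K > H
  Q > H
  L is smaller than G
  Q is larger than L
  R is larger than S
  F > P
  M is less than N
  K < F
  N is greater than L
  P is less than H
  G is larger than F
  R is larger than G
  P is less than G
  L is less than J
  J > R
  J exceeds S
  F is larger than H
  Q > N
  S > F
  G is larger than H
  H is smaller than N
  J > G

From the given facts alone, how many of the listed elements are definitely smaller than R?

7

The elements the relations force below R are P, H, K, L, F, G, S — no chain reaches any other.
That is 7.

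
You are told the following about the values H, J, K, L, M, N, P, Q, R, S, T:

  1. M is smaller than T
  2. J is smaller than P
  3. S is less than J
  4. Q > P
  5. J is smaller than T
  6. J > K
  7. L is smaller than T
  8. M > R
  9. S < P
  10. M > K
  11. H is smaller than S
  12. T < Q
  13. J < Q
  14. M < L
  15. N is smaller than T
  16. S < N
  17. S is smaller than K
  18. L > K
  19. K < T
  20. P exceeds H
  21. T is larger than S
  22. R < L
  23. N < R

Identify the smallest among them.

H

Chaining upward from H: directly above it, S, P; then K, N, J, T, Q; then R, M, L.
That covers every other element, and nothing is given below H, so H is the smallest.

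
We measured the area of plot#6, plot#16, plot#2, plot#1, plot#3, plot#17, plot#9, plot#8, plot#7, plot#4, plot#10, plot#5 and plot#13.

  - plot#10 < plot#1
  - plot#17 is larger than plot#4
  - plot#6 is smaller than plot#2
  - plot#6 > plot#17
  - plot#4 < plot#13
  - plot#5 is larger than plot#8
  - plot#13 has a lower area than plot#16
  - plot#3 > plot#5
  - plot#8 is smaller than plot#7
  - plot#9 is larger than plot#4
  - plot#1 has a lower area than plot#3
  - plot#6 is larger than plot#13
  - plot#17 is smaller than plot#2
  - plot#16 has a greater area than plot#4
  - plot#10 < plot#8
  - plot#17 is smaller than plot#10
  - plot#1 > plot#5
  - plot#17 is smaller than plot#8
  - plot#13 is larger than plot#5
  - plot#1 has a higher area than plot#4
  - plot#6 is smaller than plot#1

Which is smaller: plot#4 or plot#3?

plot#4

The relevant relations are plot#4 < plot#17; plot#17 < plot#10; plot#10 < plot#8; plot#8 < plot#5; plot#5 < plot#13; plot#13 < plot#6; plot#6 < plot#1; plot#1 < plot#3.
Together: plot#4 < plot#17 < plot#10 < plot#8 < plot#5 < plot#13 < plot#6 < plot#1 < plot#3.
So plot#4 < plot#3; plot#4 is the smaller of the two.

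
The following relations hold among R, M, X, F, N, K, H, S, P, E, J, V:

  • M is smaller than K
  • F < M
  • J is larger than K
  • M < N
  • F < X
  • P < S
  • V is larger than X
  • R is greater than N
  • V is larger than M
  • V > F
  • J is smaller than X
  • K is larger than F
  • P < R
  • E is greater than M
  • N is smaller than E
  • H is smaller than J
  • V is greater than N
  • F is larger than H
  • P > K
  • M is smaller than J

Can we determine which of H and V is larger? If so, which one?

V

The relevant relations are H < F; F < K; K < J; J < X; X < V.
Chaining these gives H < F < K < J < X < V.
So V is larger.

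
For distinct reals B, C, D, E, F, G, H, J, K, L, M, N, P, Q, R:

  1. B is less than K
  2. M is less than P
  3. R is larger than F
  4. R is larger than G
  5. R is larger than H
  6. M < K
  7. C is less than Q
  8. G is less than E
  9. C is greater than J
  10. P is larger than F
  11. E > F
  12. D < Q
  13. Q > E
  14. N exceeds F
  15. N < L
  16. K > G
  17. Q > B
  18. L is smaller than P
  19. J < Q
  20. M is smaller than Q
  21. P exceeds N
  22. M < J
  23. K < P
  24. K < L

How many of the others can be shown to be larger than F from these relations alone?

6

Directly above F: E, N, R, P.
One step further: Q, L (6 so far).
No other element is forced above F by the given relations, so the count is 6.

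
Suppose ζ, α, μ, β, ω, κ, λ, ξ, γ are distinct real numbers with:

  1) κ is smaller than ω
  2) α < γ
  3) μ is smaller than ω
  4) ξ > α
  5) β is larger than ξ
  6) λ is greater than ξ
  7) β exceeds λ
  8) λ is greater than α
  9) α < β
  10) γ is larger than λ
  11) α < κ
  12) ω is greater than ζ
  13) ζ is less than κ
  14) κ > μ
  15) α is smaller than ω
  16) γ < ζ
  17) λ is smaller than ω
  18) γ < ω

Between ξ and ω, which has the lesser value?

Link the given pairs in sequence: ξ < λ; λ < γ; γ < ζ; ζ < κ; κ < ω.
Chaining these gives ξ < λ < γ < ζ < κ < ω.
So ξ < ω; ξ is the smaller of the two.

ξ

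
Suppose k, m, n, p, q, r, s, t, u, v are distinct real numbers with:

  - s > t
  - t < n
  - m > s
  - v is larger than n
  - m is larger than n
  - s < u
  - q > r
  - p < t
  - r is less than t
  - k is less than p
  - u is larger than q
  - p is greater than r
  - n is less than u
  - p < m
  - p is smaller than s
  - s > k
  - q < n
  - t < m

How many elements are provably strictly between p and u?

3

Chaining upward from p reaches: t, s, n, m, v.
Chaining downward from u reaches: r, k, t, q, s, n.
Strictly between p and u are those in both lists: t, s, n — 3 elements.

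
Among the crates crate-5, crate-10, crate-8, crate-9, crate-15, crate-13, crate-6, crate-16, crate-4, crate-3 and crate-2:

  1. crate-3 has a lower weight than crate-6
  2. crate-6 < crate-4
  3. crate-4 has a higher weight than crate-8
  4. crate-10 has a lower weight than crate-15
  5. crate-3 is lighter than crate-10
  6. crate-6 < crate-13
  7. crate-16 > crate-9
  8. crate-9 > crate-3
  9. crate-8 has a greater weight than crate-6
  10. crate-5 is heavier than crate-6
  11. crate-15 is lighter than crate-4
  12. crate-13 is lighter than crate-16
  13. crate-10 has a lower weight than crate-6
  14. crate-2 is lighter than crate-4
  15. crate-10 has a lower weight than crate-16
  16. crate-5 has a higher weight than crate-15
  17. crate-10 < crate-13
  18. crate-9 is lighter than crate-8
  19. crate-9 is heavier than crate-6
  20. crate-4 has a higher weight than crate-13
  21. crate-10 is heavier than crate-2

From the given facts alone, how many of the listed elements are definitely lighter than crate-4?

8

Directly below crate-4: crate-2, crate-6, crate-8, crate-15, crate-13.
One step further: crate-3, crate-10, crate-9 (8 so far).
No other element is forced below crate-4 by the given relations, so the count is 8.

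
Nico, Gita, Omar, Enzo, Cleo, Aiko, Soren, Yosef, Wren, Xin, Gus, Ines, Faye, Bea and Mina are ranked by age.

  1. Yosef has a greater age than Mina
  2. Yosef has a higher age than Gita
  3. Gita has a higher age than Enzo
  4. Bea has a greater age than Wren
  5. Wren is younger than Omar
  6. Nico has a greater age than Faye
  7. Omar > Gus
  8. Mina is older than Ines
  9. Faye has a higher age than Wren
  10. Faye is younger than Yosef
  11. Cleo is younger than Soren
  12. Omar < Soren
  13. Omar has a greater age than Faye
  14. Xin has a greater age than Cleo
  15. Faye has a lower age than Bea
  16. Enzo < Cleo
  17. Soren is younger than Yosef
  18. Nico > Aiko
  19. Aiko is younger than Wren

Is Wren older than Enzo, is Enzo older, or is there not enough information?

Following every chain through Enzo: above Enzo we get Gita, Cleo, Xin, Soren, Yosef.
Wren is not reached, and no chain runs the other way from Wren to Enzo.
So the given relations leave the order of Enzo and Wren undetermined.

undetermined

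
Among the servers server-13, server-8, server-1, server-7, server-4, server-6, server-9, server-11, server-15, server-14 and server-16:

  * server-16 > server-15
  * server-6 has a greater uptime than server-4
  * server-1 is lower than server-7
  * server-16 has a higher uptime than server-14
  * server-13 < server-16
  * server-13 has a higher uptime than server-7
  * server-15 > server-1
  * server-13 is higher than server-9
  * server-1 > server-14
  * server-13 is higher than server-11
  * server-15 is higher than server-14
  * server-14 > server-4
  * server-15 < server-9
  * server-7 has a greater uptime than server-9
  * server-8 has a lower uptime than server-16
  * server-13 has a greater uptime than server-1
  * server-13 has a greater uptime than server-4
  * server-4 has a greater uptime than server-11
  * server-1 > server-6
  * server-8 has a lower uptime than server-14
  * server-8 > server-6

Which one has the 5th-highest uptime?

server-15

Chaining the given pairs: server-11 < server-4 < server-6 < server-8 < server-14 < server-1 < server-15 < server-9 < server-7 < server-13 < server-16.
Counting 5 from the largest end gives server-15.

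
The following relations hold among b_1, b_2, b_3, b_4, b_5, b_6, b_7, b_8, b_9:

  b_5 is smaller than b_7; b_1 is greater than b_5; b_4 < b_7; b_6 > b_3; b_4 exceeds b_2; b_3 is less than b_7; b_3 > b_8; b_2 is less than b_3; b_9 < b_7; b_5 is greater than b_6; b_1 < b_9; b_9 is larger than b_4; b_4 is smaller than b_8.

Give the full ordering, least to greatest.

b_2 < b_4 < b_8 < b_3 < b_6 < b_5 < b_1 < b_9 < b_7

Nothing is placed below b_2, so it is least; from there b_2 < b_4; b_4 < b_8; b_8 < b_3; b_3 < b_6; b_6 < b_5; b_5 < b_1; b_1 < b_9; b_9 < b_7, each given directly.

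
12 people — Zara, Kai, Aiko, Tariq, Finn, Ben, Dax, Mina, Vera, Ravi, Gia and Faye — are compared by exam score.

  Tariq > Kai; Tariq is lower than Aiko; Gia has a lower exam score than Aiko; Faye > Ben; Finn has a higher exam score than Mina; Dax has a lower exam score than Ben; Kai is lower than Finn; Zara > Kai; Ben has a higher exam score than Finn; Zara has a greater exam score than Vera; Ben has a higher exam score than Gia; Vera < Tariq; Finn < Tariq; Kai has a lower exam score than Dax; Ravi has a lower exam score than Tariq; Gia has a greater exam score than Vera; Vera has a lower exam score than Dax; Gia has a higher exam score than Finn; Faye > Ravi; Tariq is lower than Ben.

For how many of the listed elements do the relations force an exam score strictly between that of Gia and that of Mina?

1

The relations place Mina below Gia. An element lies strictly between them when it is forced above Mina and also forced below Gia.
Above Mina: {Finn, Tariq, Ben, Faye, Aiko}. Below Gia: {Kai, Vera, Finn}.
Intersection: {Finn} — 1.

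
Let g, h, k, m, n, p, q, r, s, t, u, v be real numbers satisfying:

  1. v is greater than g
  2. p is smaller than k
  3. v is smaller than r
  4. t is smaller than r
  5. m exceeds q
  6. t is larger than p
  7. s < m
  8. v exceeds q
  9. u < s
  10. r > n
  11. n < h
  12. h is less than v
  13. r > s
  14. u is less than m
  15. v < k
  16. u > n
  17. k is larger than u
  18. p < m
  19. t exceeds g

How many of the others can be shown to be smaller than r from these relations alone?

9

Directly below r: n, v, t, s.
One step further: p, g, q, h, u (9 so far).
No other element is forced below r by the given relations, so the count is 9.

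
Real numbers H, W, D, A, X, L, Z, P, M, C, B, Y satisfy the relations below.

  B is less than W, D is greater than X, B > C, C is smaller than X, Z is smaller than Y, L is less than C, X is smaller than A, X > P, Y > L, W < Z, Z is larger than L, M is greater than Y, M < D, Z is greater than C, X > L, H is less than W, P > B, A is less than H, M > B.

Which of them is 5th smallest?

X

Piecing the relations together gives one ordering: L < C < B < P < X < A < H < W < Z < Y < M < D.
Counting 5 from the smallest end gives X.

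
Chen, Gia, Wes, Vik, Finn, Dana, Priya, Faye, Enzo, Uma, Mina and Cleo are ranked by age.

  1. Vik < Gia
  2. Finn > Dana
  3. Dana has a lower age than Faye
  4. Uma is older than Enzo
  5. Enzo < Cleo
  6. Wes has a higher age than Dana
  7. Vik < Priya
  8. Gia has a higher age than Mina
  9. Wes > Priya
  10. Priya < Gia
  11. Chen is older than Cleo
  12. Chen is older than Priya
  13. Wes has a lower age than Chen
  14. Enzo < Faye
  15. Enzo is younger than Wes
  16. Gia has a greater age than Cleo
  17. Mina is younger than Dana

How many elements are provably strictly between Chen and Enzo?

2

Chaining upward from Enzo reaches: Cleo, Wes, Gia, Uma, Faye.
Chaining downward from Chen reaches: Mina, Dana, Cleo, Vik, Priya, Wes.
Strictly between Enzo and Chen are those in both lists: Cleo, Wes — 2 elements.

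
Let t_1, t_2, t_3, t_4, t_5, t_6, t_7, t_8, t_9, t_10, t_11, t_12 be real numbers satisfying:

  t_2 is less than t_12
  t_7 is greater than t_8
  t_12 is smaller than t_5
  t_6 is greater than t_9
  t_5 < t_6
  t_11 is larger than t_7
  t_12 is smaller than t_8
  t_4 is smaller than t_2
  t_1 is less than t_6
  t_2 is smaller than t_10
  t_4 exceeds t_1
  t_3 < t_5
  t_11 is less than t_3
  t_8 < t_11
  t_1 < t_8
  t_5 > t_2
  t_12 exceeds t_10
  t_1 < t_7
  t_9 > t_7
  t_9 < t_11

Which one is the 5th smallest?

Piecing the relations together gives one ordering: t_1 < t_4 < t_2 < t_10 < t_12 < t_8 < t_7 < t_9 < t_11 < t_3 < t_5 < t_6.
The 5th smallest is t_12.

t_12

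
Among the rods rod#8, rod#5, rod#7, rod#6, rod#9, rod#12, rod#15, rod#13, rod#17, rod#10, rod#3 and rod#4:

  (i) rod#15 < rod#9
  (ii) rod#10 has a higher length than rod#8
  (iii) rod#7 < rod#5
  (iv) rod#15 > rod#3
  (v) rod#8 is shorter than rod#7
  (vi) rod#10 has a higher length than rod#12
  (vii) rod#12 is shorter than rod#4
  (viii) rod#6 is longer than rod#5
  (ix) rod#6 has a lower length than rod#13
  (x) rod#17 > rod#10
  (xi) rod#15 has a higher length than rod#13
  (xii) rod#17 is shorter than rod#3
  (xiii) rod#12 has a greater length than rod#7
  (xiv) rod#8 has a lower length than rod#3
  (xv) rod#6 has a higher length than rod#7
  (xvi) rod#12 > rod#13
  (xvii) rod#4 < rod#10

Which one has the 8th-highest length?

Chaining the given pairs: rod#8 < rod#7 < rod#5 < rod#6 < rod#13 < rod#12 < rod#4 < rod#10 < rod#17 < rod#3 < rod#15 < rod#9.
The 8th largest is rod#13.

rod#13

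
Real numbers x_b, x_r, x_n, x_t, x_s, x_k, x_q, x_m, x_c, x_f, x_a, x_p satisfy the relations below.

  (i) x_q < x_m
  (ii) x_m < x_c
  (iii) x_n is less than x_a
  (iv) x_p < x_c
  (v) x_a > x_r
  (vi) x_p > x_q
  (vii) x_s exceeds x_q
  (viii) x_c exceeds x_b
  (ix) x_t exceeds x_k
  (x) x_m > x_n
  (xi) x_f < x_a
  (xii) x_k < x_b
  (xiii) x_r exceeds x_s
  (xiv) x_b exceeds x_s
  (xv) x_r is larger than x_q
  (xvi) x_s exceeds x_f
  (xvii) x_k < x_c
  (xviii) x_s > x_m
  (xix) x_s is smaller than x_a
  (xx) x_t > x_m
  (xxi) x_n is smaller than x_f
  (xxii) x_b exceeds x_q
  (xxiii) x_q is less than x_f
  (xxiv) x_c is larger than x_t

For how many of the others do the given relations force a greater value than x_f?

5

The elements the relations force above x_f are x_s, x_b, x_r, x_a, x_c — no chain reaches any other.
That is 5.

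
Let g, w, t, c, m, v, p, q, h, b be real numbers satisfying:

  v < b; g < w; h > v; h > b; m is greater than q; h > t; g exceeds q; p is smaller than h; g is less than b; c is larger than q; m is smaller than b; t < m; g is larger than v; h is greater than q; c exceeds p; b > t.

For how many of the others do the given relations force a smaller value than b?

From b the given relations immediately reach v, t, g, m.
From those, q — 5 in total.
Nothing else is reachable below b; 5 in all.

5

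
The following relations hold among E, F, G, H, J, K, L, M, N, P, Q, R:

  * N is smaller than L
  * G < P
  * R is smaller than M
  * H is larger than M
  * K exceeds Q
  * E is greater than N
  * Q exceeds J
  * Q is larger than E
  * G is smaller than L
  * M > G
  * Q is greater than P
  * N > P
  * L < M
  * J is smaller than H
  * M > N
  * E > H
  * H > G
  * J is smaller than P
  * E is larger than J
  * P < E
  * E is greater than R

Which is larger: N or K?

N < L and L < M give N < M.
Then M < H extends the chain to H.
With H < E: N < L < M < H < E.
With E < Q: N < L < M < H < E < Q.
With Q < K: N < L < M < H < E < Q < K.
So N < K; K is the larger of the two.

K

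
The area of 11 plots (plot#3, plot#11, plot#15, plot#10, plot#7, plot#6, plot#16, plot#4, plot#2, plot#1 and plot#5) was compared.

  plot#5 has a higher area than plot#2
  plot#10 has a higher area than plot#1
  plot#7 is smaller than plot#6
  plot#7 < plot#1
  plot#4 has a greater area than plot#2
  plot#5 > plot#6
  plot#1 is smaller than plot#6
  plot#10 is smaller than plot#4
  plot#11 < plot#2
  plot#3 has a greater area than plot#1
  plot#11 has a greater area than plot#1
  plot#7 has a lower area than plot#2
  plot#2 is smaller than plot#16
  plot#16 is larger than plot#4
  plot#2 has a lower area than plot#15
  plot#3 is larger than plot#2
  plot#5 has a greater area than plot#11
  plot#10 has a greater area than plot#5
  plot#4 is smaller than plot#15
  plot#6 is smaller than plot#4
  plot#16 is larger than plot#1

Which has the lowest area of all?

plot#7

Chaining upward from plot#7: directly above it, plot#1, plot#6, plot#2; then plot#11, plot#5, plot#10, plot#3, plot#4, plot#16, plot#15.
That covers every other element, and nothing is given below plot#7, so plot#7 is the lowest area.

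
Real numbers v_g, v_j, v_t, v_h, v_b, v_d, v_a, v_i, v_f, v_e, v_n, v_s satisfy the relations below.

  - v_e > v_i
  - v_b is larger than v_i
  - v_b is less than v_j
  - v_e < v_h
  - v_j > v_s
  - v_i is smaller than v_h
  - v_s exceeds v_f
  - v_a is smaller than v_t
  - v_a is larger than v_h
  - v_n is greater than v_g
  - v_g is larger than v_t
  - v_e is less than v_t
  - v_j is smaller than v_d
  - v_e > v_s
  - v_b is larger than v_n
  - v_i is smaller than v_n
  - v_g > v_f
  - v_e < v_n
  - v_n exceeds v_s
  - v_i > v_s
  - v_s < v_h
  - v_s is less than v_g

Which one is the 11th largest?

v_s

Piecing the relations together gives one ordering: v_f < v_s < v_i < v_e < v_h < v_a < v_t < v_g < v_n < v_b < v_j < v_d.
The 11th largest is v_s.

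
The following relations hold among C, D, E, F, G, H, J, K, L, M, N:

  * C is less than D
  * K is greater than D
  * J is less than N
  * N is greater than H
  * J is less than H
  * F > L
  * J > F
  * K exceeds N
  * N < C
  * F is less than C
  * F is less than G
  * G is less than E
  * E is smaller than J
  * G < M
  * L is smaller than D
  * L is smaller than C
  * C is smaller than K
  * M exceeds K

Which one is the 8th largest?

Piecing the relations together gives one ordering: L < F < G < E < J < H < N < C < D < K < M.
The 8th largest is E.

E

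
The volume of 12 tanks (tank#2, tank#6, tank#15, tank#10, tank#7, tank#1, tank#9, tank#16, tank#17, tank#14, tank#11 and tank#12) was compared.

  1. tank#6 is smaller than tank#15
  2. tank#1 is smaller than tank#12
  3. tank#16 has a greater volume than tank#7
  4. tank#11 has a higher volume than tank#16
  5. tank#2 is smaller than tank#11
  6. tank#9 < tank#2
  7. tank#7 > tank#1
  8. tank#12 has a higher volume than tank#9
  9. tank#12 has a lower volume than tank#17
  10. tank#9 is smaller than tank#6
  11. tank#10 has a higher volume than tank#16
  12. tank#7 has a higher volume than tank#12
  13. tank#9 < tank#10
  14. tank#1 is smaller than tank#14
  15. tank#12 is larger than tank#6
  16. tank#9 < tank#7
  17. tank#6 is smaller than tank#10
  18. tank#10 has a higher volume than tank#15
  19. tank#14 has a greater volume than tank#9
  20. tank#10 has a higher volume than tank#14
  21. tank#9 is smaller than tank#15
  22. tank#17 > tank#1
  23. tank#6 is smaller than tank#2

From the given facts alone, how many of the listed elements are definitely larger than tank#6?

8

From tank#6 the given relations immediately reach tank#15, tank#12, tank#2, tank#10.
From those, tank#7, tank#11, tank#17 — 7 in total.
From those, tank#16 — 8 in total.
Nothing else is reachable above tank#6; 8 in all.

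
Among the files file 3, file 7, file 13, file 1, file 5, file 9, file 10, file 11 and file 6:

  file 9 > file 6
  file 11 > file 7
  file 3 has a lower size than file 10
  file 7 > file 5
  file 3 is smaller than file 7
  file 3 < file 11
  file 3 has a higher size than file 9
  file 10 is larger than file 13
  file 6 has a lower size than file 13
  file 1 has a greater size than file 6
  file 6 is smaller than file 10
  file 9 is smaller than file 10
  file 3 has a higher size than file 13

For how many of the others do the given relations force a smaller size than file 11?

The elements the relations force below file 11 are file 6, file 13, file 9, file 3, file 5, file 7 — no chain reaches any other.
That is 6.

6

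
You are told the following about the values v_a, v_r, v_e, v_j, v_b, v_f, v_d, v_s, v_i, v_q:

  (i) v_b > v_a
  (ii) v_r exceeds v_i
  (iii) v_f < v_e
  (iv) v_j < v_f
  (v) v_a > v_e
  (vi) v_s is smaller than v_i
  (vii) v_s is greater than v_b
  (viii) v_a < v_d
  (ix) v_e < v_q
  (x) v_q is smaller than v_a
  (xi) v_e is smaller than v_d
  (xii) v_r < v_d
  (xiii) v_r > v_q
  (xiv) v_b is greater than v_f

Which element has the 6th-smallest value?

Piecing the relations together gives one ordering: v_j < v_f < v_e < v_q < v_a < v_b < v_s < v_i < v_r < v_d.
The 6th smallest is v_b.

v_b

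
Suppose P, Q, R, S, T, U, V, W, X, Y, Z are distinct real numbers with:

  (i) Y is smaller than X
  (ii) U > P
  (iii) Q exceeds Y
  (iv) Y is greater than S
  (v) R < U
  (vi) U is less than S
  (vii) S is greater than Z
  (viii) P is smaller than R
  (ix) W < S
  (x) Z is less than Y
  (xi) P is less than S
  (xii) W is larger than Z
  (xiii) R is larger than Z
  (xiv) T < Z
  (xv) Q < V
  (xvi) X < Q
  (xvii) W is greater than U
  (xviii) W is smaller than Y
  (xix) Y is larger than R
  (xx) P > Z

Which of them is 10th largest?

Piecing the relations together gives one ordering: T < Z < P < R < U < W < S < Y < X < Q < V.
The 10th largest is Z.

Z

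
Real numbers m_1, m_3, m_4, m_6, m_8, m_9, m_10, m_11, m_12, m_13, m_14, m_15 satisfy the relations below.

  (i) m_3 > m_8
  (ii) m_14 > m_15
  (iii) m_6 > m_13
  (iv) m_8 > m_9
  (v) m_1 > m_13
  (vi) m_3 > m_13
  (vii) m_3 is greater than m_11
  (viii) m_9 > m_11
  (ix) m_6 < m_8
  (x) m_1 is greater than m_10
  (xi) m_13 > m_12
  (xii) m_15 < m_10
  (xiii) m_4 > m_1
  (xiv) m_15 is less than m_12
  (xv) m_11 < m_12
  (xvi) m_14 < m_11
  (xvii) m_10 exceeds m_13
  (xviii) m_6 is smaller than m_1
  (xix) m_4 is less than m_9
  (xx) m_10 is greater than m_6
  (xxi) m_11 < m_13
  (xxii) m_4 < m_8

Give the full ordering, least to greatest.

m_15 < m_14 < m_11 < m_12 < m_13 < m_6 < m_10 < m_1 < m_4 < m_9 < m_8 < m_3

The consecutive links are each given: m_15 < m_14; m_14 < m_11; m_11 < m_12; m_12 < m_13; m_13 < m_6; m_6 < m_10; m_10 < m_1; m_1 < m_4; m_4 < m_9; m_9 < m_8; m_8 < m_3.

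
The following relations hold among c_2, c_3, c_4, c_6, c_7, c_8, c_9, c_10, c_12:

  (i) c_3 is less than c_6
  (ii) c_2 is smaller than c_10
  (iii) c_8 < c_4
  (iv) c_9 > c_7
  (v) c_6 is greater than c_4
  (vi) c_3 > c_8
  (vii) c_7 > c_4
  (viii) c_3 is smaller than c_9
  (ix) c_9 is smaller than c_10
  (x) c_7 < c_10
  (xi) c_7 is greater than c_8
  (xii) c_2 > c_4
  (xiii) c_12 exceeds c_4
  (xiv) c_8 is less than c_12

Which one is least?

c_8

c_4 is not least since c_8 < c_4; c_3 is not least since c_8 < c_3; c_6 is not least since c_3 < c_6; c_2 is not least since c_4 < c_2; c_7 is not least since c_4 < c_7; c_9 is not least since c_3 < c_9; c_12 is not least since c_8 < c_12; c_10 is not least since c_7 < c_10.
Only c_8 has nothing below it, so c_8 is the least.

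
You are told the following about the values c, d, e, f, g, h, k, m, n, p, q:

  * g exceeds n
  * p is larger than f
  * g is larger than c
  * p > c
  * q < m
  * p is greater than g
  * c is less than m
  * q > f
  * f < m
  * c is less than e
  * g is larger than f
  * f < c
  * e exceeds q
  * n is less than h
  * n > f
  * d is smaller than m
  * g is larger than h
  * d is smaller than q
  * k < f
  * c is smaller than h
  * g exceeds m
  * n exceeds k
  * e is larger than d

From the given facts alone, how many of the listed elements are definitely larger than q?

4

From q the given relations immediately reach m, e.
From those, g — 3 in total.
From those, p — 4 in total.
Nothing else is reachable above q; 4 in all.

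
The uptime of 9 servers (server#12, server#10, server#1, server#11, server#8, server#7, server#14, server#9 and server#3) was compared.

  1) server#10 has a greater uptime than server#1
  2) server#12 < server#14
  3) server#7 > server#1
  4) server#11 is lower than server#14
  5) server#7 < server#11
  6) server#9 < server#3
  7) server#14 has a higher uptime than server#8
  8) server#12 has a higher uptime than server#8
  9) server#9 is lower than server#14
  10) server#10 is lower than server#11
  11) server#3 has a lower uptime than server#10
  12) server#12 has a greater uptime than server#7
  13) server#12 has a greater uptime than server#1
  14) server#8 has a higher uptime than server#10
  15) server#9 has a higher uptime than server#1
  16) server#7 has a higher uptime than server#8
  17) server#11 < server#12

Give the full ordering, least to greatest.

Each adjacent pair is fixed by a given relation: server#1 < server#9; server#9 < server#3; server#3 < server#10; server#10 < server#8; server#8 < server#7; server#7 < server#11; server#11 < server#12; server#12 < server#14. Chaining them end to end gives the full order.

server#1 < server#9 < server#3 < server#10 < server#8 < server#7 < server#11 < server#12 < server#14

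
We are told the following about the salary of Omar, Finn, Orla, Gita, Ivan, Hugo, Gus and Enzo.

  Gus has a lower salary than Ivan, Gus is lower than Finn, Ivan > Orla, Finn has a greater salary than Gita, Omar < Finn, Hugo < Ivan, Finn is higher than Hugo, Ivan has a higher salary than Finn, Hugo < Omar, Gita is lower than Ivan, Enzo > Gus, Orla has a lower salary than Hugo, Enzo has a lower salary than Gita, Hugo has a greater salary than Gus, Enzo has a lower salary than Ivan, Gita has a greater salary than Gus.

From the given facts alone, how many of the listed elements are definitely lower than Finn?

6

The elements the relations force below Finn are Gus, Enzo, Orla, Hugo, Gita, Omar — no chain reaches any other.
That is 6.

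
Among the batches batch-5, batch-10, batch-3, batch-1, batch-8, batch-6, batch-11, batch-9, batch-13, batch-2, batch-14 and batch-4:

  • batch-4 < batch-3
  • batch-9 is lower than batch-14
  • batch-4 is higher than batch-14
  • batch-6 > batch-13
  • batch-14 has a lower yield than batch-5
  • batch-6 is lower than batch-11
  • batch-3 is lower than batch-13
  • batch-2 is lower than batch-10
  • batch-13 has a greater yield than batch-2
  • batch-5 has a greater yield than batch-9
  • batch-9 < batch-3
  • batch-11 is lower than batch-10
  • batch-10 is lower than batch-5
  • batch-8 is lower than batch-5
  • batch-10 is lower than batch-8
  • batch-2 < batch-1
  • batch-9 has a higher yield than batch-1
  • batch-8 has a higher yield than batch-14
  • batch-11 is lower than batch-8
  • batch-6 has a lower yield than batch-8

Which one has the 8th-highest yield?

batch-4

Chaining the given pairs: batch-2 < batch-1 < batch-9 < batch-14 < batch-4 < batch-3 < batch-13 < batch-6 < batch-11 < batch-10 < batch-8 < batch-5.
The 8th largest is batch-4.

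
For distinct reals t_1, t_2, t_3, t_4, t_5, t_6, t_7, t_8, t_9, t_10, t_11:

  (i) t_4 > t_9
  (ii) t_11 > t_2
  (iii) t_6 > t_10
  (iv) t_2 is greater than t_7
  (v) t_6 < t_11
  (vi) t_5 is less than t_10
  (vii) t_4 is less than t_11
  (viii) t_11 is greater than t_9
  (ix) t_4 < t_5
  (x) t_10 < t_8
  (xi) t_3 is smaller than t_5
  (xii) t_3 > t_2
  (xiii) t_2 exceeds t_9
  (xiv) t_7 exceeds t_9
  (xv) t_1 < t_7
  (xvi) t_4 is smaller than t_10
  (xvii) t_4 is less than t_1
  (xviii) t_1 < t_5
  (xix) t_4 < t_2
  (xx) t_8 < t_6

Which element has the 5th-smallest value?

t_2

Chaining the given pairs: t_9 < t_4 < t_1 < t_7 < t_2 < t_3 < t_5 < t_10 < t_8 < t_6 < t_11.
Counting 5 from the smallest end gives t_2.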